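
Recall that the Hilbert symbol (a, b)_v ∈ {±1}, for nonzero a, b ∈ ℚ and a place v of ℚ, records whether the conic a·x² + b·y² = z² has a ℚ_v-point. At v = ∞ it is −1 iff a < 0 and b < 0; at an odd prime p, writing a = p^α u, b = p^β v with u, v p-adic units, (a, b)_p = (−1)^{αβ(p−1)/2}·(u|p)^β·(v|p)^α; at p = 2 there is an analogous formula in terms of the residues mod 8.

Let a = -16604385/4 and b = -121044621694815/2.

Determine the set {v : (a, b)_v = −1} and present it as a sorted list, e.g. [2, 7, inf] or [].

[3, 5, 7, 13, 19, 23, 43, inf]

Mod squares: a ≡ -338865, b ≡ -60995022270. Check v ∈ {∞, 2, 3, 5, 7, 13, 19, 23, 29, 41, 43}.
v=23: a=23^0·(≡7), b=23^1·(≡21) mod 23; (7|23)=-1, (21|23)=-1; (−1)^{0·1·11}·(-1)^1·(-1)^0 = -1.
v=5: a=5^1·(≡2), b=5^1·(≡1) mod 5; (2|5)=-1, (1|5)=+1; (−1)^{1·1·2}·(-1)^1·(+1)^1 = -1.
v=29: a=29^1·(≡10), b=29^1·(≡10) mod 29; (10|29)=-1, (10|29)=-1; (−1)^{1·1·14}·(-1)^1·(-1)^1 = +1.
v=43: a=43^0·(≡27), b=43^1·(≡39) mod 43; (27|43)=-1, (39|43)=-1; (−1)^{0·1·21}·(-1)^1·(-1)^0 = -1.
v=41: a=41^1·(≡34), b=41^1·(≡15) mod 41; (34|41)=-1, (15|41)=-1; (−1)^{1·1·20}·(-1)^1·(-1)^1 = +1.
v=19: a=19^1·(≡7), b=19^1·(≡5) mod 19; (7|19)=+1, (5|19)=+1; (−1)^{1·1·9}·(+1)^1·(+1)^1 = -1.
v=7: a=7^2·(≡3), b=7^3·(≡1) mod 7; (3|7)=-1, (1|7)=+1; (−1)^{2·3·3}·(-1)^3·(+1)^2 = -1.
v=∞: -338865 < 0 and -60995022270 < 0  ⇒  (a,b)_∞ = -1.
v=3: a=3^1·(≡1), b=3^5·(≡1) mod 3; (1|3)=+1, (1|3)=+1; (−1)^{1·5·1}·(+1)^5·(+1)^1 = -1.
v=13: a=13^0·(≡2), b=13^1·(≡6) mod 13; (2|13)=-1, (6|13)=-1; (−1)^{0·1·6}·(-1)^1·(-1)^0 = -1.
v=2: v_2(a)=-2, v_2(b)=-1; units ≡ 7, 1 (mod 8); ε·ε+αω+βω = 1·0+-2·0+-1·0 ≡ 0  ⇒  (a,b)_2 = +1.
|Ram(-338865, -60995022270)| = 8, even; anisotropic at {3, 5, 7, 13, 19, 23, 43, ∞}.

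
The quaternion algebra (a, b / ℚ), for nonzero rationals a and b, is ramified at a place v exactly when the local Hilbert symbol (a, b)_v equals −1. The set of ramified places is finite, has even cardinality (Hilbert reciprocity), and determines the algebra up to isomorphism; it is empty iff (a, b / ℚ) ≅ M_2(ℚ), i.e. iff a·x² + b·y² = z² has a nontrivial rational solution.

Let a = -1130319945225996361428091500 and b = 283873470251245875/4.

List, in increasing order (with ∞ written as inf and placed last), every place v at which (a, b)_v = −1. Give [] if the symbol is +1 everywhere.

[3, 7, 11, 13, 17, 31]

(a, b) ≡ (-1267435, 19635) mod (ℚ^×)²; places V = {2, 3, 5, 7, 11, 13, 17, 31, 37, ∞}.
(a,b)_13: α=3, u≡2; β=2, v≡5 (mod 13); (2|13)=-1, (5|13)=-1; sign (−1)^0·-1^2·-1^3 = -1.
(a,b)_37: α=3, u≡9; β=2, v≡9 (mod 37); (9|37)=+1, (9|37)=+1; sign (−1)^0·+1^2·+1^3 = +1.
(a,b)_11: α=2, u≡7; β=1, v≡9 (mod 11); (7|11)=-1, (9|11)=+1; sign (−1)^0·-1^1·+1^2 = -1.
(a,b)_2: α=2, β=-2; u≡5, v≡3 (mod 8); ε(u)ε(v)=0·1, αω(v)=2·1, βω(u)=-2·1; sum ≡ 0  ⇒  +1.
(a,b)_3: α=4, u≡2; β=3, v≡2 (mod 3); (2|3)=-1, (2|3)=-1; sign (−1)^0·-1^3·-1^4 = -1.
(a,b)_5: α=3, u≡3; β=3, v≡3 (mod 5); (3|5)=-1, (3|5)=-1; sign (−1)^0·-1^3·-1^3 = +1.
(a,b)_∞: sgn(-1267435)=−, sgn(19635)=+, so +1.
(a,b)_7: α=2, u≡6; β=1, v≡6 (mod 7); (6|7)=-1, (6|7)=-1; sign (−1)^0·-1^1·-1^2 = -1.
(a,b)_31: α=3, u≡8; β=2, v≡29 (mod 31); (8|31)=+1, (29|31)=-1; sign (−1)^0·+1^2·-1^3 = -1.
(a,b)_17: α=5, u≡5; β=3, v≡13 (mod 17); (5|17)=-1, (13|17)=+1; sign (−1)^0·-1^3·+1^5 = -1.
|Ram(-1267435, 19635)| = 6, even; anisotropic at {3, 7, 11, 13, 17, 31}.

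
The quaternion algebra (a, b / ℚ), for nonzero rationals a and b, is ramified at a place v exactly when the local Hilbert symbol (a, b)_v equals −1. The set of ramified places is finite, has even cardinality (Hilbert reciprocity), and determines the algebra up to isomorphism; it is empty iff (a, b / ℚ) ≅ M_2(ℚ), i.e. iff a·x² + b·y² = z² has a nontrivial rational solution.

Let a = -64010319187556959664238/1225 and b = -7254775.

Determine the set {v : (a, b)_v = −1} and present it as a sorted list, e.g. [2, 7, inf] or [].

[11, 19, 23, 31, 37, inf]

Mod squares: a ≡ -12958, b ≡ -290191. Check v ∈ {∞, 2, 3, 5, 7, 11, 19, 23, 31, 37}.
v=23: a=23^4·(≡20), b=23^1·(≡20) mod 23; (20|23)=-1, (20|23)=-1; (−1)^{4·1·11}·(-1)^1·(-1)^4 = -1.
v=5: a=5^-2·(≡3), b=5^2·(≡4) mod 5; (3|5)=-1, (4|5)=+1; (−1)^{-2·2·2}·(-1)^2·(+1)^-2 = +1.
v=19: a=19^1·(≡10), b=19^0·(≡14) mod 19; (10|19)=-1, (14|19)=-1; (−1)^{1·0·9}·(-1)^0·(-1)^1 = -1.
v=11: a=11^3·(≡10), b=11^1·(≡2) mod 11; (10|11)=-1, (2|11)=-1; (−1)^{3·1·5}·(-1)^1·(-1)^3 = -1.
v=∞: -12958 < 0 and -290191 < 0  ⇒  (a,b)_∞ = -1.
v=7: a=7^-2·(≡5), b=7^0·(≡4) mod 7; (5|7)=-1, (4|7)=+1; (−1)^{-2·0·3}·(-1)^0·(+1)^-2 = +1.
v=2: v_2(a)=1, v_2(b)=0; units ≡ 1, 1 (mod 8); ε·ε+αω+βω = 0·0+1·0+0·0 ≡ 0  ⇒  (a,b)_2 = +1.
v=31: a=31^3·(≡4), b=31^1·(≡25) mod 31; (4|31)=+1, (25|31)=+1; (−1)^{3·1·15}·(+1)^1·(+1)^3 = -1.
v=37: a=37^4·(≡31), b=37^1·(≡25) mod 37; (31|37)=-1, (25|37)=+1; (−1)^{4·1·18}·(-1)^1·(+1)^4 = -1.
v=3: a=3^4·(≡2), b=3^0·(≡2) mod 3; (2|3)=-1, (2|3)=-1; (−1)^{4·0·1}·(-1)^0·(-1)^4 = +1.
|Ram(-12958, -290191)| = 6, even; anisotropic at {11, 19, 23, 31, 37, ∞}.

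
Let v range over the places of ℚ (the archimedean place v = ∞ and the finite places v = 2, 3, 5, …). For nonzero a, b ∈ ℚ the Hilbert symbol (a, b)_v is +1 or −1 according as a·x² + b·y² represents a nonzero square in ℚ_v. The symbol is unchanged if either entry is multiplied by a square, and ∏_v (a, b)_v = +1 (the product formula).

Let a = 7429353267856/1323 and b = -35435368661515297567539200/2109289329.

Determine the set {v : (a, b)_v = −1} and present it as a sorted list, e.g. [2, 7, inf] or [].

[43, 53]

(a, b) ≡ (3, -1362842) mod (ℚ^×)²; places V = {2, 3, 5, 7, 13, 19, 23, 43, 53, ∞}.
(a,b)_7: α=-2, u≡5; β=-2, v≡4 (mod 7); (5|7)=-1, (4|7)=+1; sign (−1)^0·-1^-2·+1^-2 = +1.
(a,b)_23: α=2, u≡12; β=3, v≡11 (mod 23); (12|23)=+1, (11|23)=-1; sign (−1)^0·+1^3·-1^2 = +1.
(a,b)_13: α=2, u≡12; β=1, v≡6 (mod 13); (12|13)=+1, (6|13)=-1; sign (−1)^0·+1^1·-1^2 = +1.
(a,b)_5: α=0, u≡2; β=2, v≡3 (mod 5); (2|5)=-1, (3|5)=-1; sign (−1)^0·-1^2·-1^0 = +1.
(a,b)_3: α=-3, u≡1; β=-16, v≡1 (mod 3); (1|3)=+1, (1|3)=+1; sign (−1)^0·+1^-16·+1^-3 = +1.
(a,b)_19: α=0, u≡8; β=2, v≡7 (mod 19); (8|19)=-1, (7|19)=+1; sign (−1)^0·-1^2·+1^0 = +1.
(a,b)_53: α=2, u≡50; β=3, v≡6 (mod 53); (50|53)=-1, (6|53)=+1; sign (−1)^0·-1^3·+1^2 = -1.
(a,b)_∞: sgn(3)=+, sgn(-1362842)=−, so +1.
(a,b)_43: α=2, u≡5; β=3, v≡6 (mod 43); (5|43)=-1, (6|43)=+1; sign (−1)^0·-1^3·+1^2 = -1.
(a,b)_2: α=4, β=21; u≡3, v≡3 (mod 8); ε(u)ε(v)=1·1, αω(v)=4·1, βω(u)=21·1; sum ≡ 0  ⇒  +1.
(3, -1362842 / ℚ) ramifies at {43, 53}: a division algebra.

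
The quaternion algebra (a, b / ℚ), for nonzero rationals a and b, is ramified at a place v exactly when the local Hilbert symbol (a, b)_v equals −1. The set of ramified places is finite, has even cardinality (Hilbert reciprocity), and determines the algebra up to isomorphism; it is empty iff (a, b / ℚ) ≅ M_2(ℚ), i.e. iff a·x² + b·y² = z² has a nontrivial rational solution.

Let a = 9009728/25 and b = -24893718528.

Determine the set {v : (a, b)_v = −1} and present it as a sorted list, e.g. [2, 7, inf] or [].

[3, 17]

(a, b) ≡ (17, -1938) mod (ℚ^×)²; places V = {2, 3, 5, 7, 13, 17, 19, ∞}.
(a,b)_13: α=2, u≡1; β=0, v≡10 (mod 13); (1|13)=+1, (10|13)=+1; sign (−1)^0·+1^0·+1^2 = +1.
(a,b)_19: α=0, u≡7; β=1, v≡18 (mod 19); (7|19)=+1, (18|19)=-1; sign (−1)^0·+1^1·-1^0 = +1.
(a,b)_2: α=6, β=19; u≡1, v≡7 (mod 8); ε(u)ε(v)=0·1, αω(v)=6·0, βω(u)=19·0; sum ≡ 0  ⇒  +1.
(a,b)_3: α=0, u≡2; β=1, v≡2 (mod 3); (2|3)=-1, (2|3)=-1; sign (−1)^0·-1^1·-1^0 = -1.
(a,b)_5: α=-2, u≡3; β=0, v≡2 (mod 5); (3|5)=-1, (2|5)=-1; sign (−1)^0·-1^0·-1^-2 = +1.
(a,b)_17: α=1, u≡16; β=1, v≡11 (mod 17); (16|17)=+1, (11|17)=-1; sign (−1)^0·+1^1·-1^1 = -1.
(a,b)_7: α=2, u≡6; β=2, v≡1 (mod 7); (6|7)=-1, (1|7)=+1; sign (−1)^0·-1^2·+1^2 = +1.
(a,b)_∞: sgn(17)=+, sgn(-1938)=−, so +1.
|Ram(17, -1938)| = 2, even; anisotropic at {3, 17}.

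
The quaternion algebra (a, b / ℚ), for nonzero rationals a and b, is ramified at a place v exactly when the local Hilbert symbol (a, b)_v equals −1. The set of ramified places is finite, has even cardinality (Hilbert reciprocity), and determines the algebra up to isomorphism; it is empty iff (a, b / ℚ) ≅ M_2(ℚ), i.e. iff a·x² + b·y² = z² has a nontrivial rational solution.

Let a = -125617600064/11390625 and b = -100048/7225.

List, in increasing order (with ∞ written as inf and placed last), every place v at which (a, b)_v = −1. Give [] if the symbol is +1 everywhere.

[2, inf]

(a, b) ≡ (-41, -37) mod (ℚ^×)²; places V = {2, 3, 5, 11, 13, 17, 37, 41, ∞}.
(a,b)_17: α=2, u≡10; β=-2, v≡6 (mod 17); (10|17)=-1, (6|17)=-1; sign (−1)^0·-1^-2·-1^2 = +1.
(a,b)_37: α=2, u≡21; β=1, v≡33 (mod 37); (21|37)=+1, (33|37)=+1; sign (−1)^0·+1^1·+1^2 = +1.
(a,b)_2: α=6, β=4; u≡7, v≡3 (mod 8); ε(u)ε(v)=1·1, αω(v)=6·1, βω(u)=4·0; sum ≡ 1  ⇒  -1.
(a,b)_13: α=0, u≡8; β=2, v≡11 (mod 13); (8|13)=-1, (11|13)=-1; sign (−1)^0·-1^2·-1^0 = +1.
(a,b)_41: α=1, u≡32; β=0, v≡31 (mod 41); (32|41)=+1, (31|41)=+1; sign (−1)^0·+1^0·+1^1 = +1.
(a,b)_∞: sgn(-41)=−, sgn(-37)=−, so -1.
(a,b)_5: α=-6, u≡4; β=-2, v≡3 (mod 5); (4|5)=+1, (3|5)=-1; sign (−1)^0·+1^-2·-1^-6 = +1.
(a,b)_3: α=-6, u≡1; β=0, v≡2 (mod 3); (1|3)=+1, (2|3)=-1; sign (−1)^0·+1^0·-1^-6 = +1.
(a,b)_11: α=2, u≡5; β=0, v≡7 (mod 11); (5|11)=+1, (7|11)=-1; sign (−1)^0·+1^0·-1^2 = +1.
|Ram(-41, -37)| = 2, even; anisotropic at {2, ∞}.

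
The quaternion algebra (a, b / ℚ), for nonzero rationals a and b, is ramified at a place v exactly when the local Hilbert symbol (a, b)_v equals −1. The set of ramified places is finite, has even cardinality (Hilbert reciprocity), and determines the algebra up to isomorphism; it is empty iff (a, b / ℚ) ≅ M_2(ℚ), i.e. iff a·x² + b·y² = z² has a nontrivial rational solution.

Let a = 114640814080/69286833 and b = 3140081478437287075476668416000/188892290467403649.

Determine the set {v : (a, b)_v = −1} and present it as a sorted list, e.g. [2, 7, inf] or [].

(a, b) ≡ (4290, 10) mod (ℚ^×)²; places V = {2, 3, 5, 7, 11, 13, 23, 29, 47, ∞}.
(a,b)_29: α=2, u≡8; β=4, v≡19 (mod 29); (8|29)=-1, (19|29)=-1; sign (−1)^0·-1^4·-1^2 = +1.
(a,b)_∞: sgn(4290)=+, sgn(10)=+, so +1.
(a,b)_5: α=1, u≡2; β=3, v≡2 (mod 5); (2|5)=-1, (2|5)=-1; sign (−1)^0·-1^3·-1^1 = +1.
(a,b)_13: α=1, u≡6; β=4, v≡12 (mod 13); (6|13)=-1, (12|13)=+1; sign (−1)^0·-1^4·+1^1 = +1.
(a,b)_3: α=-5, u≡2; β=-12, v≡1 (mod 3); (2|3)=-1, (1|3)=+1; sign (−1)^0·-1^-12·+1^-5 = +1.
(a,b)_11: α=-1, u≡9; β=0, v≡10 (mod 11); (9|11)=+1, (10|11)=-1; sign (−1)^0·+1^0·-1^-1 = -1.
(a,b)_7: α=-2, u≡3; β=-4, v≡6 (mod 7); (3|7)=-1, (6|7)=-1; sign (−1)^0·-1^-4·-1^-2 = +1.
(a,b)_47: α=0, u≡31; β=2, v≡33 (mod 47); (31|47)=-1, (33|47)=-1; sign (−1)^0·-1^2·-1^0 = +1.
(a,b)_23: α=-2, u≡9; β=-6, v≡20 (mod 23); (9|23)=+1, (20|23)=-1; sign (−1)^0·+1^-6·-1^-2 = +1.
(a,b)_2: α=21, β=49; u≡1, v≡5 (mod 8); ε(u)ε(v)=0·0, αω(v)=21·1, βω(u)=49·0; sum ≡ 1  ⇒  -1.
(4290, 10 / ℚ) ramifies at {2, 11}: a division algebra.

[2, 11]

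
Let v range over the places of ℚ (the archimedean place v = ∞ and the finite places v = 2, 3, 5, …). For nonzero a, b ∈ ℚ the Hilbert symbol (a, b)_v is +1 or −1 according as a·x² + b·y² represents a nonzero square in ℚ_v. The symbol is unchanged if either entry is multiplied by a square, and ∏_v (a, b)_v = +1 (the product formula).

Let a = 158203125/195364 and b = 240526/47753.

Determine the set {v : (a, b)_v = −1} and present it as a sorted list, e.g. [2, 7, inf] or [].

[2, 5, 13, 17]

Mod squares: a ≡ 5, b ≡ 4862. Check v ∈ {∞, 2, 3, 5, 11, 13, 17, 29, 53}.
v=17: a=17^-2·(≡12), b=17^-1·(≡11) mod 17; (12|17)=-1, (11|17)=-1; (−1)^{-2·-1·8}·(-1)^-1·(-1)^-2 = -1.
v=5: a=5^9·(≡4), b=5^0·(≡2) mod 5; (4|5)=+1, (2|5)=-1; (−1)^{9·0·2}·(+1)^0·(-1)^9 = -1.
v=11: a=11^0·(≡9), b=11^1·(≡10) mod 11; (9|11)=+1, (10|11)=-1; (−1)^{0·1·5}·(+1)^1·(-1)^0 = +1.
v=3: a=3^4·(≡2), b=3^0·(≡2) mod 3; (2|3)=-1, (2|3)=-1; (−1)^{4·0·1}·(-1)^0·(-1)^4 = +1.
v=29: a=29^0·(≡22), b=29^2·(≡12) mod 29; (22|29)=+1, (12|29)=-1; (−1)^{0·2·14}·(+1)^2·(-1)^0 = +1.
v=13: a=13^-2·(≡11), b=13^1·(≡4) mod 13; (11|13)=-1, (4|13)=+1; (−1)^{-2·1·6}·(-1)^1·(+1)^-2 = -1.
v=53: a=53^0·(≡32), b=53^-2·(≡35) mod 53; (32|53)=-1, (35|53)=-1; (−1)^{0·-2·26}·(-1)^-2·(-1)^0 = +1.
v=2: v_2(a)=-2, v_2(b)=1; units ≡ 5, 7 (mod 8); ε·ε+αω+βω = 0·1+-2·0+1·1 ≡ 1  ⇒  (a,b)_2 = -1.
v=∞: 5 > 0 and 4862 > 0  ⇒  (a,b)_∞ = +1.
|Ram(5, 4862)| = 4, even; anisotropic at {2, 5, 13, 17}.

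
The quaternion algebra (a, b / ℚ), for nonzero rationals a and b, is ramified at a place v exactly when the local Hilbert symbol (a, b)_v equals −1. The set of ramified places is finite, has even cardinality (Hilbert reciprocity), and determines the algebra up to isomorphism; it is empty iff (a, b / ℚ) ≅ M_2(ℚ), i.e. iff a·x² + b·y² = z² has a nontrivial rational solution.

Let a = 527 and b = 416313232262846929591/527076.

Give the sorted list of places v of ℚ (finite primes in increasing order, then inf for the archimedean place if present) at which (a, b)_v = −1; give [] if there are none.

Mod squares: a ≡ 527, b ≡ 152551. Check v ∈ {∞, 2, 3, 7, 11, 17, 19, 31, 37}.
v=37: a=37^0·(≡9), b=37^1·(≡25) mod 37; (9|37)=+1, (25|37)=+1; (−1)^{0·1·18}·(+1)^1·(+1)^0 = +1.
v=31: a=31^1·(≡17), b=31^3·(≡26) mod 31; (17|31)=-1, (26|31)=-1; (−1)^{1·3·15}·(-1)^3·(-1)^1 = -1.
v=2: v_2(a)=0, v_2(b)=-2; units ≡ 7, 7 (mod 8); ε·ε+αω+βω = 1·1+0·0+-2·0 ≡ 1  ⇒  (a,b)_2 = -1.
v=19: a=19^0·(≡14), b=19^1·(≡9) mod 19; (14|19)=-1, (9|19)=+1; (−1)^{0·1·9}·(-1)^1·(+1)^0 = -1.
v=17: a=17^1·(≡14), b=17^6·(≡12) mod 17; (14|17)=-1, (12|17)=-1; (−1)^{1·6·8}·(-1)^6·(-1)^1 = -1.
v=11: a=11^0·(≡10), b=11^-4·(≡3) mod 11; (10|11)=-1, (3|11)=+1; (−1)^{0·-4·5}·(-1)^-4·(+1)^0 = +1.
v=3: a=3^0·(≡2), b=3^-2·(≡1) mod 3; (2|3)=-1, (1|3)=+1; (−1)^{0·-2·1}·(-1)^-2·(+1)^0 = +1.
v=∞: 527 > 0 and 152551 > 0  ⇒  (a,b)_∞ = +1.
v=7: a=7^0·(≡2), b=7^7·(≡1) mod 7; (2|7)=+1, (1|7)=+1; (−1)^{0·7·3}·(+1)^7·(+1)^0 = +1.
(527, 152551 / ℚ) ramifies at {2, 17, 19, 31}: a division algebra.

[2, 17, 19, 31]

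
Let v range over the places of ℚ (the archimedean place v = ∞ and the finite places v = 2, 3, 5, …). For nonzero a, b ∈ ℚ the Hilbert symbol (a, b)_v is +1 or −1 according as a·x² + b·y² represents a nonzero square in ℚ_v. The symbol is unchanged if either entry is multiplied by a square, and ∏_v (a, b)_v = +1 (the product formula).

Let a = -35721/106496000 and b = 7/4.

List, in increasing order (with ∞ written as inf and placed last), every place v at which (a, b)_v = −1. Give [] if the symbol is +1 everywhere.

(a, b) ≡ (-65, 7) mod (ℚ^×)²; places V = {2, 3, 5, 7, 13, ∞}.
(a,b)_13: α=-1, u≡5; β=0, v≡5 (mod 13); (5|13)=-1, (5|13)=-1; sign (−1)^0·-1^0·-1^-1 = -1.
(a,b)_∞: sgn(-65)=−, sgn(7)=+, so +1.
(a,b)_3: α=6, u≡1; β=0, v≡1 (mod 3); (1|3)=+1, (1|3)=+1; sign (−1)^0·+1^0·+1^6 = +1.
(a,b)_2: α=-16, β=-2; u≡7, v≡7 (mod 8); ε(u)ε(v)=1·1, αω(v)=-16·0, βω(u)=-2·0; sum ≡ 1  ⇒  -1.
(a,b)_7: α=2, u≡3; β=1, v≡2 (mod 7); (3|7)=-1, (2|7)=+1; sign (−1)^0·-1^1·+1^2 = -1.
(a,b)_5: α=-3, u≡3; β=0, v≡3 (mod 5); (3|5)=-1, (3|5)=-1; sign (−1)^0·-1^0·-1^-3 = -1.
|Ram(-65, 7)| = 4, even; anisotropic at {2, 5, 7, 13}.

[2, 5, 7, 13]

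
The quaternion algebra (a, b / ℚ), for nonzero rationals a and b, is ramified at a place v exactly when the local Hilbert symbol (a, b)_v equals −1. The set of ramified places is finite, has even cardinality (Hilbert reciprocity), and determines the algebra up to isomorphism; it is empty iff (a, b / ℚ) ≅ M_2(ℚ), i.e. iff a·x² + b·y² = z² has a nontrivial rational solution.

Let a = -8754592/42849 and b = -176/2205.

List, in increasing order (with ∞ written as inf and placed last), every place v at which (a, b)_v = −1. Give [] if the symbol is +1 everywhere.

[5, 11, 19, inf]

Mod squares: a ≡ -4522, b ≡ -55. Check v ∈ {∞, 2, 3, 5, 7, 11, 17, 19, 23}.
v=11: a=11^2·(≡7), b=11^1·(≡10) mod 11; (7|11)=-1, (10|11)=-1; (−1)^{2·1·5}·(-1)^1·(-1)^2 = -1.
v=∞: -4522 < 0 and -55 < 0  ⇒  (a,b)_∞ = -1.
v=23: a=23^-2·(≡3), b=23^0·(≡5) mod 23; (3|23)=+1, (5|23)=-1; (−1)^{-2·0·11}·(+1)^0·(-1)^-2 = +1.
v=2: v_2(a)=5, v_2(b)=4; units ≡ 3, 1 (mod 8); ε·ε+αω+βω = 1·0+5·0+4·1 ≡ 0  ⇒  (a,b)_2 = +1.
v=5: a=5^0·(≡2), b=5^-1·(≡4) mod 5; (2|5)=-1, (4|5)=+1; (−1)^{0·-1·2}·(-1)^-1·(+1)^0 = -1.
v=19: a=19^1·(≡5), b=19^0·(≡14) mod 19; (5|19)=+1, (14|19)=-1; (−1)^{1·0·9}·(+1)^0·(-1)^1 = -1.
v=3: a=3^-4·(≡2), b=3^-2·(≡2) mod 3; (2|3)=-1, (2|3)=-1; (−1)^{-4·-2·1}·(-1)^-2·(-1)^-4 = +1.
v=17: a=17^1·(≡10), b=17^0·(≡8) mod 17; (10|17)=-1, (8|17)=+1; (−1)^{1·0·8}·(-1)^0·(+1)^1 = +1.
v=7: a=7^1·(≡3), b=7^-2·(≡2) mod 7; (3|7)=-1, (2|7)=+1; (−1)^{1·-2·3}·(-1)^-2·(+1)^1 = +1.
|Ram(-4522, -55)| = 4, even; anisotropic at {5, 11, 19, ∞}.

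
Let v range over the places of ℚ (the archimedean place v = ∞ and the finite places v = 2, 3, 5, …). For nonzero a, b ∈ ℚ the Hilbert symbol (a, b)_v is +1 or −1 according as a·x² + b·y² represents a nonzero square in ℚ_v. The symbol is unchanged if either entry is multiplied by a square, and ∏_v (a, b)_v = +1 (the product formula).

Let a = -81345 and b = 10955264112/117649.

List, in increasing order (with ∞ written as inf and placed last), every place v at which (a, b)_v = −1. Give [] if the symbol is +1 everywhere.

[2, 3, 5, 17]

(a, b) ≡ (-81345, 1247) mod (ℚ^×)²; places V = {2, 3, 5, 7, 11, 13, 17, 19, 29, 43, ∞}.
(a,b)_17: α=1, u≡9; β=0, v≡7 (mod 17); (9|17)=+1, (7|17)=-1; sign (−1)^0·+1^0·-1^1 = -1.
(a,b)_43: α=0, u≡11; β=1, v≡3 (mod 43); (11|43)=+1, (3|43)=-1; sign (−1)^0·+1^1·-1^0 = +1.
(a,b)_19: α=0, u≡13; β=2, v≡2 (mod 19); (13|19)=-1, (2|19)=-1; sign (−1)^0·-1^2·-1^0 = +1.
(a,b)_∞: sgn(-81345)=−, sgn(1247)=+, so +1.
(a,b)_5: α=1, u≡1; β=0, v≡3 (mod 5); (1|5)=+1, (3|5)=-1; sign (−1)^0·+1^0·-1^1 = -1.
(a,b)_11: α=1, u≡8; β=0, v≡3 (mod 11); (8|11)=-1, (3|11)=+1; sign (−1)^0·-1^0·+1^1 = +1.
(a,b)_3: α=1, u≡2; β=2, v≡2 (mod 3); (2|3)=-1, (2|3)=-1; sign (−1)^0·-1^2·-1^1 = -1.
(a,b)_2: α=0, β=4; u≡7, v≡7 (mod 8); ε(u)ε(v)=1·1, αω(v)=0·0, βω(u)=4·0; sum ≡ 1  ⇒  -1.
(a,b)_29: α=1, u≡8; β=1, v≡19 (mod 29); (8|29)=-1, (19|29)=-1; sign (−1)^0·-1^1·-1^1 = +1.
(a,b)_13: α=0, u≡9; β=2, v≡10 (mod 13); (9|13)=+1, (10|13)=+1; sign (−1)^0·+1^2·+1^0 = +1.
(a,b)_7: α=0, u≡2; β=-6, v≡2 (mod 7); (2|7)=+1, (2|7)=+1; sign (−1)^0·+1^-6·+1^0 = +1.
Ram(-81345, 1247) = {2, 3, 5, 17}; no ℚ_2-point on the conic.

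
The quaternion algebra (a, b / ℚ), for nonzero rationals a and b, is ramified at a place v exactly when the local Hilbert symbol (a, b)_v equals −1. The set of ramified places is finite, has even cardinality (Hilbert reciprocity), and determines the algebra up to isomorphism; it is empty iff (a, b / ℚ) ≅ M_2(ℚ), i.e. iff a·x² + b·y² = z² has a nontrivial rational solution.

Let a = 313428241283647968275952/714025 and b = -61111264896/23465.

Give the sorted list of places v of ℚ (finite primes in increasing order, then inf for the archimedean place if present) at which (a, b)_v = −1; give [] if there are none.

[2, 5, 13, 31]

(a, b) ≡ (24087, -197210) mod (ℚ^×)²; places V = {2, 3, 5, 7, 11, 13, 17, 19, 31, 37, 41, ∞}.
(a,b)_11: α=4, u≡6; β=2, v≡1 (mod 11); (6|11)=-1, (1|11)=+1; sign (−1)^0·-1^2·+1^4 = +1.
(a,b)_31: α=1, u≡20; β=0, v≡26 (mod 31); (20|31)=+1, (26|31)=-1; sign (−1)^0·+1^0·-1^1 = -1.
(a,b)_17: α=6, u≡16; β=2, v≡3 (mod 17); (16|17)=+1, (3|17)=-1; sign (−1)^0·+1^2·-1^6 = +1.
(a,b)_19: α=0, u≡8; β=-2, v≡12 (mod 19); (8|19)=-1, (12|19)=-1; sign (−1)^0·-1^-2·-1^0 = +1.
(a,b)_∞: sgn(24087)=+, sgn(-197210)=−, so +1.
(a,b)_7: α=1, u≡4; β=0, v≡4 (mod 7); (4|7)=+1, (4|7)=+1; sign (−1)^0·+1^0·+1^1 = +1.
(a,b)_2: α=4, β=7; u≡7, v≡3 (mod 8); ε(u)ε(v)=1·1, αω(v)=4·1, βω(u)=7·0; sum ≡ 1  ⇒  -1.
(a,b)_5: α=-2, u≡2; β=-1, v≡3 (mod 5); (2|5)=-1, (3|5)=-1; sign (−1)^0·-1^-1·-1^-2 = -1.
(a,b)_37: α=3, u≡8; β=1, v≡15 (mod 37); (8|37)=-1, (15|37)=-1; sign (−1)^0·-1^1·-1^3 = +1.
(a,b)_41: α=2, u≡25; β=1, v≡14 (mod 41); (25|41)=+1, (14|41)=-1; sign (−1)^0·+1^1·-1^2 = +1.
(a,b)_3: α=1, u≡1; β=2, v≡1 (mod 3); (1|3)=+1, (1|3)=+1; sign (−1)^0·+1^2·+1^1 = +1.
(a,b)_13: α=-4, u≡2; β=-1, v≡3 (mod 13); (2|13)=-1, (3|13)=+1; sign (−1)^0·-1^-1·+1^-4 = -1.
Ram(24087, -197210) = {2, 5, 13, 31}; no ℚ_2-point on the conic.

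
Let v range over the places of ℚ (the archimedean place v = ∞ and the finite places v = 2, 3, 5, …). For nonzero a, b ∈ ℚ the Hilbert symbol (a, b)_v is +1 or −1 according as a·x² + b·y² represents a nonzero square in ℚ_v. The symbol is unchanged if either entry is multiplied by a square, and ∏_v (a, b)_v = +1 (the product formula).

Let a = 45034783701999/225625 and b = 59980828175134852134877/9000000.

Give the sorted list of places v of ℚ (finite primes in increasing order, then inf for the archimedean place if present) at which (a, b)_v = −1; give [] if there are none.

Mod squares: a ≡ 18879, b ≡ 13. Check v ∈ {∞, 2, 3, 5, 7, 13, 17, 19, 29, 31}.
v=31: a=31^1·(≡14), b=31^2·(≡22) mod 31; (14|31)=+1, (22|31)=-1; (−1)^{1·2·15}·(+1)^2·(-1)^1 = -1.
v=2: v_2(a)=0, v_2(b)=-6; units ≡ 7, 5 (mod 8); ε·ε+αω+βω = 1·0+0·1+-6·0 ≡ 0  ⇒  (a,b)_2 = +1.
v=19: a=19^-2·(≡15), b=19^0·(≡14) mod 19; (15|19)=-1, (14|19)=-1; (−1)^{-2·0·9}·(-1)^0·(-1)^-2 = +1.
v=5: a=5^-4·(≡4), b=5^-6·(≡2) mod 5; (4|5)=+1, (2|5)=-1; (−1)^{-4·-6·2}·(+1)^-6·(-1)^-4 = +1.
v=17: a=17^4·(≡9), b=17^6·(≡8) mod 17; (9|17)=+1, (8|17)=+1; (−1)^{4·6·8}·(+1)^6·(+1)^4 = +1.
v=7: a=7^1·(≡1), b=7^2·(≡6) mod 7; (1|7)=+1, (6|7)=-1; (−1)^{1·2·3}·(+1)^2·(-1)^1 = -1.
v=29: a=29^1·(≡7), b=29^2·(≡13) mod 29; (7|29)=+1, (13|29)=+1; (−1)^{1·2·14}·(+1)^2·(+1)^1 = +1.
v=13: a=13^4·(≡4), b=13^7·(≡3) mod 13; (4|13)=+1, (3|13)=+1; (−1)^{4·7·6}·(+1)^7·(+1)^4 = +1.
v=∞: 18879 > 0 and 13 > 0  ⇒  (a,b)_∞ = +1.
v=3: a=3^1·(≡2), b=3^-2·(≡1) mod 3; (2|3)=-1, (1|3)=+1; (−1)^{1·-2·1}·(-1)^-2·(+1)^1 = +1.
(18879, 13 / ℚ) ramifies at {7, 31}: a division algebra.

[7, 31]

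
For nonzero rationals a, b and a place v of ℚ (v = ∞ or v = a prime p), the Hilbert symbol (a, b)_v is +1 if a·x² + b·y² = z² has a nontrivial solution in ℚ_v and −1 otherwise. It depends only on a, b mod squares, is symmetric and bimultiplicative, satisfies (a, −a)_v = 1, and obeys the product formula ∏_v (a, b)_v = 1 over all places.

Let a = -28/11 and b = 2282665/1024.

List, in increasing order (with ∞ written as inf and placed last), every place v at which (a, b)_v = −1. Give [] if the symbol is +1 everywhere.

Mod squares: a ≡ -77, b ≡ 385. Check v ∈ {∞, 2, 5, 7, 11}.
v=2: v_2(a)=2, v_2(b)=-10; units ≡ 3, 1 (mod 8); ε·ε+αω+βω = 1·0+2·0+-10·1 ≡ 0  ⇒  (a,b)_2 = +1.
v=11: a=11^-1·(≡5), b=11^3·(≡10) mod 11; (5|11)=+1, (10|11)=-1; (−1)^{-1·3·5}·(+1)^3·(-1)^-1 = +1.
v=5: a=5^0·(≡2), b=5^1·(≡2) mod 5; (2|5)=-1, (2|5)=-1; (−1)^{0·1·2}·(-1)^1·(-1)^0 = -1.
v=7: a=7^1·(≡6), b=7^3·(≡6) mod 7; (6|7)=-1, (6|7)=-1; (−1)^{1·3·3}·(-1)^3·(-1)^1 = -1.
v=∞: -77 < 0 and 385 > 0  ⇒  (a,b)_∞ = +1.
|Ram(-77, 385)| = 2, even; anisotropic at {5, 7}.

[5, 7]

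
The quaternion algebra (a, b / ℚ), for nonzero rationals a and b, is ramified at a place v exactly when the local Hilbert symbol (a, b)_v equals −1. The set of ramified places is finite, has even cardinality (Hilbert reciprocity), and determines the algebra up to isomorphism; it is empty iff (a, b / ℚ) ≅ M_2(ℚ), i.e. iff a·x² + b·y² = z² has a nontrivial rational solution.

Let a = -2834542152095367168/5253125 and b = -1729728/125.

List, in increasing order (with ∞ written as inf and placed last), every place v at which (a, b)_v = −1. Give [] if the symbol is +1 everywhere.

[7, 11, 13, inf]

Mod squares: a ≡ -1365, b ≡ -15015. Check v ∈ {∞, 2, 3, 5, 7, 11, 13, 41}.
v=41: a=41^-2·(≡24), b=41^0·(≡31) mod 41; (24|41)=-1, (31|41)=+1; (−1)^{-2·0·20}·(-1)^0·(+1)^-2 = +1.
v=7: a=7^3·(≡2), b=7^1·(≡4) mod 7; (2|7)=+1, (4|7)=+1; (−1)^{3·1·3}·(+1)^1·(+1)^3 = -1.
v=3: a=3^15·(≡1), b=3^3·(≡2) mod 3; (1|3)=+1, (2|3)=-1; (−1)^{15·3·1}·(+1)^3·(-1)^15 = +1.
v=∞: -1365 < 0 and -15015 < 0  ⇒  (a,b)_∞ = -1.
v=13: a=13^3·(≡10), b=13^1·(≡8) mod 13; (10|13)=+1, (8|13)=-1; (−1)^{3·1·6}·(+1)^1·(-1)^3 = -1.
v=5: a=5^-5·(≡2), b=5^-3·(≡2) mod 5; (2|5)=-1, (2|5)=-1; (−1)^{-5·-3·2}·(-1)^-3·(-1)^-5 = +1.
v=11: a=11^0·(≡2), b=11^1·(≡2) mod 11; (2|11)=-1, (2|11)=-1; (−1)^{0·1·5}·(-1)^1·(-1)^0 = -1.
v=2: v_2(a)=18, v_2(b)=6; units ≡ 3, 1 (mod 8); ε·ε+αω+βω = 1·0+18·0+6·1 ≡ 0  ⇒  (a,b)_2 = +1.
|Ram(-1365, -15015)| = 4, even; anisotropic at {7, 11, 13, ∞}.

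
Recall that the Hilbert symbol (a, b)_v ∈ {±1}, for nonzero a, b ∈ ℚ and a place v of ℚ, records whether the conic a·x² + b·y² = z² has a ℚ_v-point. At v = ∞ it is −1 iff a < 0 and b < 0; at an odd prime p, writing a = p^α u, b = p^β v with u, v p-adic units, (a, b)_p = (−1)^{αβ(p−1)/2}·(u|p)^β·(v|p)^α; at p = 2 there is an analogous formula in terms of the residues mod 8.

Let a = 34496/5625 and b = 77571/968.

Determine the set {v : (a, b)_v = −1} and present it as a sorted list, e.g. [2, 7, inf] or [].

[3, 17]

(a, b) ≡ (11, 102) mod (ℚ^×)²; places V = {2, 3, 5, 7, 11, 13, 17, ∞}.
(a,b)_∞: sgn(11)=+, sgn(102)=+, so +1.
(a,b)_2: α=6, β=-3; u≡3, v≡3 (mod 8); ε(u)ε(v)=1·1, αω(v)=6·1, βω(u)=-3·1; sum ≡ 0  ⇒  +1.
(a,b)_5: α=-4, u≡4; β=0, v≡2 (mod 5); (4|5)=+1, (2|5)=-1; sign (−1)^0·+1^0·-1^-4 = +1.
(a,b)_3: α=-2, u≡2; β=3, v≡1 (mod 3); (2|3)=-1, (1|3)=+1; sign (−1)^0·-1^3·+1^-2 = -1.
(a,b)_17: α=0, u≡7; β=1, v≡10 (mod 17); (7|17)=-1, (10|17)=-1; sign (−1)^0·-1^1·-1^0 = -1.
(a,b)_13: α=0, u≡8; β=2, v≡5 (mod 13); (8|13)=-1, (5|13)=-1; sign (−1)^0·-1^2·-1^0 = +1.
(a,b)_11: α=1, u≡3; β=-2, v≡4 (mod 11); (3|11)=+1, (4|11)=+1; sign (−1)^0·+1^-2·+1^1 = +1.
(a,b)_7: α=2, u≡1; β=0, v≡2 (mod 7); (1|7)=+1, (2|7)=+1; sign (−1)^0·+1^0·+1^2 = +1.
(11, 102 / ℚ) ramifies at {3, 17}: a division algebra.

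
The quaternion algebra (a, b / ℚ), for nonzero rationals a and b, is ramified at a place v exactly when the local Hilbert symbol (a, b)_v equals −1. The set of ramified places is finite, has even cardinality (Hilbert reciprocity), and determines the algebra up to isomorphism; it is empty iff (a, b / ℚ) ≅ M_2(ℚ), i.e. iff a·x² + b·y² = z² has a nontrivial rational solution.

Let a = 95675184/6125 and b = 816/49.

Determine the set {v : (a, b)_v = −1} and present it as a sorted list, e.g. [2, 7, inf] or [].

Mod squares: a ≡ 95, b ≡ 51. Check v ∈ {∞, 2, 3, 5, 7, 11, 17, 19}.
v=19: a=19^1·(≡6), b=19^0·(≡12) mod 19; (6|19)=+1, (12|19)=-1; (−1)^{1·0·9}·(+1)^0·(-1)^1 = -1.
v=5: a=5^-3·(≡1), b=5^0·(≡4) mod 5; (1|5)=+1, (4|5)=+1; (−1)^{-3·0·2}·(+1)^0·(+1)^-3 = +1.
v=2: v_2(a)=4, v_2(b)=4; units ≡ 7, 3 (mod 8); ε·ε+αω+βω = 1·1+4·1+4·0 ≡ 1  ⇒  (a,b)_2 = -1.
v=11: a=11^2·(≡10), b=11^0·(≡7) mod 11; (10|11)=-1, (7|11)=-1; (−1)^{2·0·5}·(-1)^0·(-1)^2 = +1.
v=3: a=3^2·(≡2), b=3^1·(≡2) mod 3; (2|3)=-1, (2|3)=-1; (−1)^{2·1·1}·(-1)^1·(-1)^2 = -1.
v=∞: 95 > 0 and 51 > 0  ⇒  (a,b)_∞ = +1.
v=17: a=17^2·(≡3), b=17^1·(≡10) mod 17; (3|17)=-1, (10|17)=-1; (−1)^{2·1·8}·(-1)^1·(-1)^2 = -1.
v=7: a=7^-2·(≡4), b=7^-2·(≡4) mod 7; (4|7)=+1, (4|7)=+1; (−1)^{-2·-2·3}·(+1)^-2·(+1)^-2 = +1.
|Ram(95, 51)| = 4, even; anisotropic at {2, 3, 17, 19}.

[2, 3, 17, 19]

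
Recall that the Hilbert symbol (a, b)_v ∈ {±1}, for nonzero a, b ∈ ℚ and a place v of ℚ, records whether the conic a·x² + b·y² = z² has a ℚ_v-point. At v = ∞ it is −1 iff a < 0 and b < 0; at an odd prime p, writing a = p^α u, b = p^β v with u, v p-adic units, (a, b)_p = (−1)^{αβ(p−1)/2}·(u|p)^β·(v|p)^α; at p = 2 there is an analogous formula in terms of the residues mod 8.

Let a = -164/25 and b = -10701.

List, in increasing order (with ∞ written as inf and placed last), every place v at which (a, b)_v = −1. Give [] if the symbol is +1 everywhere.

(a, b) ≡ (-41, -1189) mod (ℚ^×)²; places V = {2, 3, 5, 29, 41, ∞}.
(a,b)_41: α=1, u≡31; β=1, v≡26 (mod 41); (31|41)=+1, (26|41)=-1; sign (−1)^0·+1^1·-1^1 = -1.
(a,b)_∞: sgn(-41)=−, sgn(-1189)=−, so -1.
(a,b)_5: α=-2, u≡1; β=0, v≡4 (mod 5); (1|5)=+1, (4|5)=+1; sign (−1)^0·+1^0·+1^-2 = +1.
(a,b)_2: α=2, β=0; u≡7, v≡3 (mod 8); ε(u)ε(v)=1·1, αω(v)=2·1, βω(u)=0·0; sum ≡ 1  ⇒  -1.
(a,b)_3: α=0, u≡1; β=2, v≡2 (mod 3); (1|3)=+1, (2|3)=-1; sign (−1)^0·+1^2·-1^0 = +1.
(a,b)_29: α=0, u≡12; β=1, v≡8 (mod 29); (12|29)=-1, (8|29)=-1; sign (−1)^0·-1^1·-1^0 = -1.
|Ram(-41, -1189)| = 4, even; anisotropic at {2, 29, 41, ∞}.

[2, 29, 41, inf]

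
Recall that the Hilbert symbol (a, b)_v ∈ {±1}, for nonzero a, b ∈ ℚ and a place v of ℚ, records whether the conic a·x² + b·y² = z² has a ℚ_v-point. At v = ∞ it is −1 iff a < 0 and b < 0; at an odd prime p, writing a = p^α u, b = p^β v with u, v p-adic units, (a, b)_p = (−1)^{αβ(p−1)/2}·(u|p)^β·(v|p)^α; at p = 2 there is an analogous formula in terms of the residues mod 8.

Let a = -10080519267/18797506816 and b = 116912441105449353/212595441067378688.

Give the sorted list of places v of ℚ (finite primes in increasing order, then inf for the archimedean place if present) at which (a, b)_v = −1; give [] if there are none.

[2, 3]

(a, b) ≡ (-3, 546) mod (ℚ^×)²; places V = {2, 3, 7, 11, 13, 17, 19, 29, 41, ∞}.
(a,b)_2: α=-8, β=-11; u≡5, v≡1 (mod 8); ε(u)ε(v)=0·0, αω(v)=-8·0, βω(u)=-11·1; sum ≡ 1  ⇒  -1.
(a,b)_7: α=6, u≡1; β=9, v≡4 (mod 7); (1|7)=+1, (4|7)=+1; sign (−1)^0·+1^9·+1^6 = +1.
(a,b)_29: α=0, u≡21; β=-2, v≡24 (mod 29); (21|29)=-1, (24|29)=+1; sign (−1)^0·-1^-2·+1^0 = +1.
(a,b)_3: α=1, u≡2; β=3, v≡2 (mod 3); (2|3)=-1, (2|3)=-1; sign (−1)^1·-1^3·-1^1 = -1.
(a,b)_19: α=-2, u≡4; β=-2, v≡10 (mod 19); (4|19)=+1, (10|19)=-1; sign (−1)^0·+1^-2·-1^-2 = +1.
(a,b)_∞: sgn(-3)=−, sgn(546)=+, so +1.
(a,b)_13: α=4, u≡12; β=5, v≡9 (mod 13); (12|13)=+1, (9|13)=+1; sign (−1)^0·+1^5·+1^4 = +1.
(a,b)_41: α=-2, u≡6; β=-4, v≡24 (mod 41); (6|41)=-1, (24|41)=-1; sign (−1)^0·-1^-4·-1^-2 = +1.
(a,b)_17: α=0, u≡7; β=2, v≡1 (mod 17); (7|17)=-1, (1|17)=+1; sign (−1)^0·-1^2·+1^0 = +1.
(a,b)_11: α=-2, u≡6; β=-2, v≡7 (mod 11); (6|11)=-1, (7|11)=-1; sign (−1)^0·-1^-2·-1^-2 = +1.
(-3, 546 / ℚ) ramifies at {2, 3}: a division algebra.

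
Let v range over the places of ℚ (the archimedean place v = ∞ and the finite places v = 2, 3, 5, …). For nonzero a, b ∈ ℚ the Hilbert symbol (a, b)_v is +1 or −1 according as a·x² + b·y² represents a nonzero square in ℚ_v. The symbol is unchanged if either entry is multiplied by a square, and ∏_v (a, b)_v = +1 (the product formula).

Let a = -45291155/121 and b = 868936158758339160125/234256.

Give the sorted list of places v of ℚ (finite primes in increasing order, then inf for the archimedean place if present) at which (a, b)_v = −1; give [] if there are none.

Mod squares: a ≡ -267995, b ≡ 8645. Check v ∈ {∞, 2, 5, 7, 11, 13, 19, 31}.
v=2: v_2(a)=0, v_2(b)=-4; units ≡ 5, 5 (mod 8); ε·ε+αω+βω = 0·0+0·1+-4·1 ≡ 0  ⇒  (a,b)_2 = +1.
v=5: a=5^1·(≡4), b=5^3·(≡1) mod 5; (4|5)=+1, (1|5)=+1; (−1)^{1·3·2}·(+1)^3·(+1)^1 = +1.
v=7: a=7^1·(≡6), b=7^5·(≡5) mod 7; (6|7)=-1, (5|7)=-1; (−1)^{1·5·3}·(-1)^5·(-1)^1 = -1.
v=11: a=11^-2·(≡3), b=11^-4·(≡2) mod 11; (3|11)=+1, (2|11)=-1; (−1)^{-2·-4·5}·(+1)^-4·(-1)^-2 = +1.
v=13: a=13^3·(≡4), b=13^7·(≡7) mod 13; (4|13)=+1, (7|13)=-1; (−1)^{3·7·6}·(+1)^7·(-1)^3 = -1.
v=31: a=31^1·(≡2), b=31^2·(≡13) mod 31; (2|31)=+1, (13|31)=-1; (−1)^{1·2·15}·(+1)^2·(-1)^1 = -1.
v=∞: -267995 < 0 and 8645 > 0  ⇒  (a,b)_∞ = +1.
v=19: a=19^1·(≡2), b=19^3·(≡2) mod 19; (2|19)=-1, (2|19)=-1; (−1)^{1·3·9}·(-1)^3·(-1)^1 = -1.
|Ram(-267995, 8645)| = 4, even; anisotropic at {7, 13, 19, 31}.

[7, 13, 19, 31]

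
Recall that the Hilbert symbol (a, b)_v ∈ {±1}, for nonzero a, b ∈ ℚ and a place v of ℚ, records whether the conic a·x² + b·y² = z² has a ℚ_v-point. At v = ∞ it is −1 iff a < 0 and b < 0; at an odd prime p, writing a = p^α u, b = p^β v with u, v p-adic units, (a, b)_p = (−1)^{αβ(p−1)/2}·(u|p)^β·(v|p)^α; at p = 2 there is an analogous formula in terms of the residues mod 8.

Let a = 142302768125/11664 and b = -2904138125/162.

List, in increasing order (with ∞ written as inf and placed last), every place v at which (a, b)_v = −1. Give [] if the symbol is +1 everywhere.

[2, 19]

Mod squares: a ≡ 94829, b ≡ -189658. Check v ∈ {∞, 2, 3, 5, 7, 19, 23, 31}.
v=7: a=7^5·(≡2), b=7^3·(≡3) mod 7; (2|7)=+1, (3|7)=-1; (−1)^{5·3·3}·(+1)^3·(-1)^5 = +1.
v=23: a=23^1·(≡3), b=23^1·(≡20) mod 23; (3|23)=+1, (20|23)=-1; (−1)^{1·1·11}·(+1)^1·(-1)^1 = +1.
v=31: a=31^1·(≡21), b=31^1·(≡9) mod 31; (21|31)=-1, (9|31)=+1; (−1)^{1·1·15}·(-1)^1·(+1)^1 = +1.
v=3: a=3^-6·(≡2), b=3^-4·(≡2) mod 3; (2|3)=-1, (2|3)=-1; (−1)^{-6·-4·1}·(-1)^-4·(-1)^-6 = +1.
v=19: a=19^1·(≡15), b=19^1·(≡2) mod 19; (15|19)=-1, (2|19)=-1; (−1)^{1·1·9}·(-1)^1·(-1)^1 = -1.
v=5: a=5^4·(≡1), b=5^4·(≡2) mod 5; (1|5)=+1, (2|5)=-1; (−1)^{4·4·2}·(+1)^4·(-1)^4 = +1.
v=2: v_2(a)=-4, v_2(b)=-1; units ≡ 5, 3 (mod 8); ε·ε+αω+βω = 0·1+-4·1+-1·1 ≡ 1  ⇒  (a,b)_2 = -1.
v=∞: 94829 > 0 and -189658 < 0  ⇒  (a,b)_∞ = +1.
(94829, -189658 / ℚ) ramifies at {2, 19}: a division algebra.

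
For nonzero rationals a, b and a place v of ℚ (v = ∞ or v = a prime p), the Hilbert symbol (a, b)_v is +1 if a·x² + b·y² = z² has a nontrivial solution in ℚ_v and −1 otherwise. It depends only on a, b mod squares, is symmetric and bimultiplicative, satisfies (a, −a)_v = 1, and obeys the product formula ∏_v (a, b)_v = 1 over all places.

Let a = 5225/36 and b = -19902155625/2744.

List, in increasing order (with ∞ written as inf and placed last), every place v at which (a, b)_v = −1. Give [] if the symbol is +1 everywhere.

[7, 11]

Mod squares: a ≡ 209, b ≡ -14. Check v ∈ {∞, 2, 3, 5, 7, 11, 19}.
v=19: a=19^1·(≡5), b=19^2·(≡17) mod 19; (5|19)=+1, (17|19)=+1; (−1)^{1·2·9}·(+1)^2·(+1)^1 = +1.
v=2: v_2(a)=-2, v_2(b)=-3; units ≡ 1, 1 (mod 8); ε·ε+αω+βω = 0·0+-2·0+-3·0 ≡ 0  ⇒  (a,b)_2 = +1.
v=3: a=3^-2·(≡2), b=3^6·(≡1) mod 3; (2|3)=-1, (1|3)=+1; (−1)^{-2·6·1}·(-1)^6·(+1)^-2 = +1.
v=11: a=11^1·(≡8), b=11^2·(≡2) mod 11; (8|11)=-1, (2|11)=-1; (−1)^{1·2·5}·(-1)^2·(-1)^1 = -1.
v=7: a=7^0·(≡3), b=7^-3·(≡5) mod 7; (3|7)=-1, (5|7)=-1; (−1)^{0·-3·3}·(-1)^-3·(-1)^0 = -1.
v=∞: 209 > 0 and -14 < 0  ⇒  (a,b)_∞ = +1.
v=5: a=5^2·(≡4), b=5^4·(≡4) mod 5; (4|5)=+1, (4|5)=+1; (−1)^{2·4·2}·(+1)^4·(+1)^2 = +1.
Ram(209, -14) = {7, 11}; no ℚ_7-point on the conic.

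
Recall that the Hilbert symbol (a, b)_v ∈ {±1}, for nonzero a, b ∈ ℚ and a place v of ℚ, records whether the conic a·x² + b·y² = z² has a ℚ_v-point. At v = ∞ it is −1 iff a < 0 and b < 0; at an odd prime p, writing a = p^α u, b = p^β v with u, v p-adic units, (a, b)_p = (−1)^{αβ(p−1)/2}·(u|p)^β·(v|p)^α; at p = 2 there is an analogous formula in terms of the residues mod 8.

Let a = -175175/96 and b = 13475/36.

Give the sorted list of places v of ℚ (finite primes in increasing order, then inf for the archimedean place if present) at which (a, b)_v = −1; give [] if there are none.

[3, 13]

(a, b) ≡ (-858, 11) mod (ℚ^×)²; places V = {2, 3, 5, 7, 11, 13, ∞}.
(a,b)_5: α=2, u≡3; β=2, v≡4 (mod 5); (3|5)=-1, (4|5)=+1; sign (−1)^0·-1^2·+1^2 = +1.
(a,b)_7: α=2, u≡6; β=2, v≡2 (mod 7); (6|7)=-1, (2|7)=+1; sign (−1)^0·-1^2·+1^2 = +1.
(a,b)_11: α=1, u≡10; β=1, v≡5 (mod 11); (10|11)=-1, (5|11)=+1; sign (−1)^1·-1^1·+1^1 = +1.
(a,b)_13: α=1, u≡9; β=0, v≡2 (mod 13); (9|13)=+1, (2|13)=-1; sign (−1)^0·+1^0·-1^1 = -1.
(a,b)_3: α=-1, u≡2; β=-2, v≡2 (mod 3); (2|3)=-1, (2|3)=-1; sign (−1)^0·-1^-2·-1^-1 = -1.
(a,b)_∞: sgn(-858)=−, sgn(11)=+, so +1.
(a,b)_2: α=-5, β=-2; u≡3, v≡3 (mod 8); ε(u)ε(v)=1·1, αω(v)=-5·1, βω(u)=-2·1; sum ≡ 0  ⇒  +1.
|Ram(-858, 11)| = 2, even; anisotropic at {3, 13}.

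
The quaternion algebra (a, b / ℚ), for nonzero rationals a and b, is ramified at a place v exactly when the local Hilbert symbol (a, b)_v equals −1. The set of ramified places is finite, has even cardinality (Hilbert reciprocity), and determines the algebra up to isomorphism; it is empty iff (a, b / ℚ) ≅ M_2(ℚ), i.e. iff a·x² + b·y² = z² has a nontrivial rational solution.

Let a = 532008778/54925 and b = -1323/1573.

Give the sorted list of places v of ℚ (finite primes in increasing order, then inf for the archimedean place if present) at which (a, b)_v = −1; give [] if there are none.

Mod squares: a ≡ 58786, b ≡ -39. Check v ∈ {∞, 2, 3, 5, 7, 11, 13, 17, 19}.
v=13: a=13^-3·(≡11), b=13^-1·(≡4) mod 13; (11|13)=-1, (4|13)=+1; (−1)^{-3·-1·6}·(-1)^-1·(+1)^-3 = -1.
v=5: a=5^-2·(≡4), b=5^0·(≡4) mod 5; (4|5)=+1, (4|5)=+1; (−1)^{-2·0·2}·(+1)^0·(+1)^-2 = +1.
v=3: a=3^0·(≡1), b=3^3·(≡2) mod 3; (1|3)=+1, (2|3)=-1; (−1)^{0·3·1}·(+1)^3·(-1)^0 = +1.
v=17: a=17^1·(≡10), b=17^0·(≡6) mod 17; (10|17)=-1, (6|17)=-1; (−1)^{1·0·8}·(-1)^0·(-1)^1 = -1.
v=19: a=19^1·(≡7), b=19^0·(≡3) mod 19; (7|19)=+1, (3|19)=-1; (−1)^{1·0·9}·(+1)^0·(-1)^1 = -1.
v=7: a=7^7·(≡3), b=7^2·(≡3) mod 7; (3|7)=-1, (3|7)=-1; (−1)^{7·2·3}·(-1)^2·(-1)^7 = -1.
v=2: v_2(a)=1, v_2(b)=0; units ≡ 1, 1 (mod 8); ε·ε+αω+βω = 0·0+1·0+0·0 ≡ 0  ⇒  (a,b)_2 = +1.
v=∞: 58786 > 0 and -39 < 0  ⇒  (a,b)_∞ = +1.
v=11: a=11^0·(≡2), b=11^-2·(≡4) mod 11; (2|11)=-1, (4|11)=+1; (−1)^{0·-2·5}·(-1)^-2·(+1)^0 = +1.
Ram(58786, -39) = {7, 13, 17, 19}; no ℚ_7-point on the conic.

[7, 13, 17, 19]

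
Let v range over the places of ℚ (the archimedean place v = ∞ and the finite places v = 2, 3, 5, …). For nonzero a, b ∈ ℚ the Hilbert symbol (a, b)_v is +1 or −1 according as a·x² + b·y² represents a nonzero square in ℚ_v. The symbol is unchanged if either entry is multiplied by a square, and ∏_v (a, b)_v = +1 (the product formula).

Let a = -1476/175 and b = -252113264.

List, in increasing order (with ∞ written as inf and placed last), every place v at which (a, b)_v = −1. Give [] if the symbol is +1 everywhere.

[7, inf]

Mod squares: a ≡ -287, b ≡ -15757079. Check v ∈ {∞, 2, 3, 5, 7, 13, 17, 37, 41, 47}.
v=7: a=7^-1·(≡2), b=7^0·(≡3) mod 7; (2|7)=+1, (3|7)=-1; (−1)^{-1·0·3}·(+1)^0·(-1)^-1 = -1.
v=37: a=37^0·(≡7), b=37^1·(≡11) mod 37; (7|37)=+1, (11|37)=+1; (−1)^{0·1·18}·(+1)^1·(+1)^0 = +1.
v=5: a=5^-2·(≡2), b=5^0·(≡1) mod 5; (2|5)=-1, (1|5)=+1; (−1)^{-2·0·2}·(-1)^0·(+1)^-2 = +1.
v=∞: -287 < 0 and -15757079 < 0  ⇒  (a,b)_∞ = -1.
v=2: v_2(a)=2, v_2(b)=4; units ≡ 1, 1 (mod 8); ε·ε+αω+βω = 0·0+2·0+4·0 ≡ 0  ⇒  (a,b)_2 = +1.
v=13: a=13^0·(≡1), b=13^1·(≡7) mod 13; (1|13)=+1, (7|13)=-1; (−1)^{0·1·6}·(+1)^1·(-1)^0 = +1.
v=47: a=47^0·(≡34), b=47^1·(≡45) mod 47; (34|47)=+1, (45|47)=-1; (−1)^{0·1·23}·(+1)^1·(-1)^0 = +1.
v=41: a=41^1·(≡34), b=41^1·(≡35) mod 41; (34|41)=-1, (35|41)=-1; (−1)^{1·1·20}·(-1)^1·(-1)^1 = +1.
v=3: a=3^2·(≡1), b=3^0·(≡1) mod 3; (1|3)=+1, (1|3)=+1; (−1)^{2·0·1}·(+1)^0·(+1)^2 = +1.
v=17: a=17^0·(≡4), b=17^1·(≡13) mod 17; (4|17)=+1, (13|17)=+1; (−1)^{0·1·8}·(+1)^1·(+1)^0 = +1.
(-287, -15757079 / ℚ) ramifies at {7, ∞}: a division algebra.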